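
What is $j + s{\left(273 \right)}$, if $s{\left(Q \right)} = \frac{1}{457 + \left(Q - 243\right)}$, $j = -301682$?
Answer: $- \frac{146919133}{487} \approx -3.0168 \cdot 10^{5}$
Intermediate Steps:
$s{\left(Q \right)} = \frac{1}{214 + Q}$ ($s{\left(Q \right)} = \frac{1}{457 + \left(-243 + Q\right)} = \frac{1}{214 + Q}$)
$j + s{\left(273 \right)} = -301682 + \frac{1}{214 + 273} = -301682 + \frac{1}{487} = - \frac{146919133}{487}$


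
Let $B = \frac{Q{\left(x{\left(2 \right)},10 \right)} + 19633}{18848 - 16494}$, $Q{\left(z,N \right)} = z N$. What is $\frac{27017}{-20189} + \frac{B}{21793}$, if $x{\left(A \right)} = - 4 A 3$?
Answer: $- \frac{125963643727}{94155479678} \approx -1.3378$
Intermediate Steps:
$x{\left(A \right)} = - 12 A$
$Q{\left(z,N \right)} = N z$
$B = \frac{1763}{214}$ ($B = \frac{10 \left(\left(-12\right) 2\right) + 19633}{18848 - 16494} = \frac{10 \left(-24\right) + 19633}{2354} = \left(-240 + 19633\right) \frac{1}{2354} = 19393 \cdot \frac{1}{2354} = \frac{1763}{214} \approx 8.2383$)
$\frac{27017}{-20189} + \frac{B}{21793} = \frac{27017}{-20189} + \frac{1763}{214 \cdot 21793} = 27017 \left(- \frac{1}{20189}\right) + \frac{1763}{214} \cdot \frac{1}{21793} = - \frac{27017}{20189} + \frac{1763}{4663702} = - \frac{125963643727}{94155479678}$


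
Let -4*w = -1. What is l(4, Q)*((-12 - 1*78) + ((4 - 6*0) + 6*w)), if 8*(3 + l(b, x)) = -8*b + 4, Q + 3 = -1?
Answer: 2197/4 ≈ 549.25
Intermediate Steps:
Q = -4 (Q = -3 - 1 = -4)
w = ¼ (w = -¼*(-1) = ¼ ≈ 0.25000)
l(b, x) = -5/2 - b (l(b, x) = -3 + (-8*b + 4)/8 = -3 + (4 - 8*b)/8 = -3 + (½ - b) = -5/2 - b)
l(4, Q)*((-12 - 1*78) + ((4 - 6*0) + 6*w)) = (-5/2 - 1*4)*((-12 - 1*78) + ((4 - 6*0) + 6*(¼))) = (-5/2 - 4)*((-12 - 78) + ((4 - 1*0) + 3/2)) = -13*(-90 + ((4 + 0) + 3/2))/2 = -13*(-90 + (4 + 3/2))/2 = -13*(-90 + 11/2)/2 = -13/2*(-169/2) = 2197/4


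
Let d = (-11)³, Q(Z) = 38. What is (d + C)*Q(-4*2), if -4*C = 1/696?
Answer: -70404595/1392 ≈ -50578.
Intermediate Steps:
d = -1331
C = -1/2784 (C = -¼/696 = -¼*1/696 = -1/2784 ≈ -0.00035920)
(d + C)*Q(-4*2) = (-1331 - 1/2784)*38 = -3705505/2784*38 = -70404595/1392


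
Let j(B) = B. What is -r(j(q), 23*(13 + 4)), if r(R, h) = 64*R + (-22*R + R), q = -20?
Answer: 860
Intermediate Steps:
r(R, h) = 43*R (r(R, h) = 64*R - 21*R = 43*R)
-r(j(q), 23*(13 + 4)) = -43*(-20) = -1*(-860) = 860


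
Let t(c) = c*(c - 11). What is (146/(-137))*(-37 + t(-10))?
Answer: -25258/137 ≈ -184.36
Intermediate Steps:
t(c) = c*(-11 + c)
(146/(-137))*(-37 + t(-10)) = (146/(-137))*(-37 - 10*(-11 - 10)) = (146*(-1/137))*(-37 - 10*(-21)) = -146*(-37 + 210)/137 = -146/137*173 = -25258/137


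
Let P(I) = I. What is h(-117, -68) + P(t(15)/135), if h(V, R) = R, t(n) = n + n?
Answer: -610/9 ≈ -67.778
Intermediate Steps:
t(n) = 2*n
h(-117, -68) + P(t(15)/135) = -68 + (2*15)/135 = -68 + 30*(1/135) = -68 + 2/9 = -610/9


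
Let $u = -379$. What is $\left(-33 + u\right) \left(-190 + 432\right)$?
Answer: $-99704$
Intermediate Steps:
$\left(-33 + u\right) \left(-190 + 432\right) = \left(-33 - 379\right) \left(-190 + 432\right) = \left(-412\right) 242 = -99704$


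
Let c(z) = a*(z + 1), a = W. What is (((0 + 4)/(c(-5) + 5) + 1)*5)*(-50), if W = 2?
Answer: 250/3 ≈ 83.333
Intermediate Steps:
a = 2
c(z) = 2 + 2*z (c(z) = 2*(z + 1) = 2*(1 + z) = 2 + 2*z)
(((0 + 4)/(c(-5) + 5) + 1)*5)*(-50) = (((0 + 4)/((2 + 2*(-5)) + 5) + 1)*5)*(-50) = ((4/((2 - 10) + 5) + 1)*5)*(-50) = ((4/(-8 + 5) + 1)*5)*(-50) = ((4/(-3) + 1)*5)*(-50) = ((4*(-⅓) + 1)*5)*(-50) = ((-4/3 + 1)*5)*(-50) = -⅓*5*(-50) = -5/3*(-50) = 250/3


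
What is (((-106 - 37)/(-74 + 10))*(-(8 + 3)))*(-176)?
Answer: 17303/4 ≈ 4325.8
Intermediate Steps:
(((-106 - 37)/(-74 + 10))*(-(8 + 3)))*(-176) = ((-143/(-64))*(-1*11))*(-176) = (-143*(-1/64)*(-11))*(-176) = ((143/64)*(-11))*(-176) = -1573/64*(-176) = 17303/4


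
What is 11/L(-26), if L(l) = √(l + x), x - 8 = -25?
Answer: -11*I*√43/43 ≈ -1.6775*I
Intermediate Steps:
x = -17 (x = 8 - 25 = -17)
L(l) = √(-17 + l) (L(l) = √(l - 17) = √(-17 + l))
11/L(-26) = 11/(√(-17 - 26)) = 11/(√(-43)) = 11/((I*√43)) = 11*(-I*√43/43) = -11*I*√43/43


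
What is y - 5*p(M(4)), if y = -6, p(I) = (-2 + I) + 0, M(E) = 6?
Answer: -26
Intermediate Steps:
p(I) = -2 + I
y - 5*p(M(4)) = -6 - 5*(-2 + 6) = -6 - 5*4 = -6 - 20 = -26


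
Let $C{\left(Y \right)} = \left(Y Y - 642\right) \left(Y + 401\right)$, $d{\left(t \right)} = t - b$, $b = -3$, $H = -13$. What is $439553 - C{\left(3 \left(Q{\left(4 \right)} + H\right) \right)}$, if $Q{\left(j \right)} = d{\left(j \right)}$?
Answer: $561347$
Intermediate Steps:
$d{\left(t \right)} = 3 + t$ ($d{\left(t \right)} = t - -3 = t + 3 = 3 + t$)
$Q{\left(j \right)} = 3 + j$
$C{\left(Y \right)} = \left(-642 + Y^{2}\right) \left(401 + Y\right)$ ($C{\left(Y \right)} = \left(Y^{2} - 642\right) \left(401 + Y\right) = \left(-642 + Y^{2}\right) \left(401 + Y\right)$)
$439553 - C{\left(3 \left(Q{\left(4 \right)} + H\right) \right)} = 439553 - \left(-257442 + \left(3 \left(\left(3 + 4\right) - 13\right)\right)^{3} - 642 \cdot 3 \left(\left(3 + 4\right) - 13\right) + 401 \left(3 \left(\left(3 + 4\right) - 13\right)\right)^{2}\right) = 439553 - \left(-257442 + \left(3 \left(7 - 13\right)\right)^{3} - 642 \cdot 3 \left(7 - 13\right) + 401 \left(3 \left(7 - 13\right)\right)^{2}\right) = 439553 - \left(-257442 + \left(3 \left(-6\right)\right)^{3} - 642 \cdot 3 \left(-6\right) + 401 \left(3 \left(-6\right)\right)^{2}\right) = 439553 - \left(-257442 + \left(-18\right)^{3} - -11556 + 401 \left(-18\right)^{2}\right) = 439553 - \left(-257442 - 5832 + 11556 + 401 \cdot 324\right) = 439553 - \left(-257442 - 5832 + 11556 + 129924\right) = 439553 - -121794 = 439553 + 121794 = 561347$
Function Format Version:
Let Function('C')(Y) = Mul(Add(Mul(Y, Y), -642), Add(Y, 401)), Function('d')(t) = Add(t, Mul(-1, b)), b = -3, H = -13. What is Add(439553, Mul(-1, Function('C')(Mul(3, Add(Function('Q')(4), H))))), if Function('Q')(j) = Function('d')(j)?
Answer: 561347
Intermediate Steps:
Function('d')(t) = Add(3, t) (Function('d')(t) = Add(t, Mul(-1, -3)) = Add(t, 3) = Add(3, t))
Function('Q')(j) = Add(3, j)
Function('C')(Y) = Mul(Add(-642, Pow(Y, 2)), Add(401, Y)) (Function('C')(Y) = Mul(Add(Pow(Y, 2), -642), Add(401, Y)) = Mul(Add(-642, Pow(Y, 2)), Add(401, Y)))
Add(439553, Mul(-1, Function('C')(Mul(3, Add(Function('Q')(4), H))))) = Add(439553, Mul(-1, Add(-257442, Pow(Mul(3, Add(Add(3, 4), -13)), 3), Mul(-642, Mul(3, Add(Add(3, 4), -13))), Mul(401, Pow(Mul(3, Add(Add(3, 4), -13)), 2))))) = Add(439553, Mul(-1, Add(-257442, Pow(Mul(3, Add(7, -13)), 3), Mul(-642, Mul(3, Add(7, -13))), Mul(401, Pow(Mul(3, Add(7, -13)), 2))))) = Add(439553, Mul(-1, Add(-257442, Pow(Mul(3, -6), 3), Mul(-642, Mul(3, -6)), Mul(401, Pow(Mul(3, -6), 2))))) = Add(439553, Mul(-1, Add(-257442, Pow(-18, 3), Mul(-642, -18), Mul(401, Pow(-18, 2))))) = Add(439553, Mul(-1, Add(-257442, -5832, 11556, Mul(401, 324)))) = Add(439553, Mul(-1, Add(-257442, -5832, 11556, 129924))) = Add(439553, Mul(-1, -121794)) = Add(439553, 121794) = 561347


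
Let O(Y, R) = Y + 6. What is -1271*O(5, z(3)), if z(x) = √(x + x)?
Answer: -13981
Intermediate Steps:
z(x) = √2*√x (z(x) = √(2*x) = √2*√x)
O(Y, R) = 6 + Y
-1271*O(5, z(3)) = -1271*(6 + 5) = -1271*11 = -13981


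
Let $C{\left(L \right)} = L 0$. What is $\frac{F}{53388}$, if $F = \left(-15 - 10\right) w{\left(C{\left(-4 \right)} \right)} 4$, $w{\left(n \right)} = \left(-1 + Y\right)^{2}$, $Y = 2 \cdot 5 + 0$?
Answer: $- \frac{225}{1483} \approx -0.15172$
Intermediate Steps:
$C{\left(L \right)} = 0$
$Y = 10$ ($Y = 10 + 0 = 10$)
$w{\left(n \right)} = 81$ ($w{\left(n \right)} = \left(-1 + 10\right)^{2} = 9^{2} = 81$)
$F = -8100$ ($F = \left(-15 - 10\right) 81 \cdot 4 = \left(-25\right) 81 \cdot 4 = \left(-2025\right) 4 = -8100$)
$\frac{F}{53388} = - \frac{8100}{53388} = \left(-8100\right) \frac{1}{53388} = - \frac{225}{1483}$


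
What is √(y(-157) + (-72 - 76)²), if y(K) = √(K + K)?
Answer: √(21904 + I*√314) ≈ 148.0 + 0.0599*I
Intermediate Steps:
y(K) = √2*√K (y(K) = √(2*K) = √2*√K)
√(y(-157) + (-72 - 76)²) = √(√2*√(-157) + (-72 - 76)²) = √(√2*(I*√157) + (-148)²) = √(I*√314 + 21904) = √(21904 + I*√314)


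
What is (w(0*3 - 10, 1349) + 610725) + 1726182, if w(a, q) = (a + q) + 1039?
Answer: 2339285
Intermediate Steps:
w(a, q) = 1039 + a + q
(w(0*3 - 10, 1349) + 610725) + 1726182 = ((1039 + (0*3 - 10) + 1349) + 610725) + 1726182 = ((1039 + (0 - 10) + 1349) + 610725) + 1726182 = ((1039 - 10 + 1349) + 610725) + 1726182 = (2378 + 610725) + 1726182 = 613103 + 1726182 = 2339285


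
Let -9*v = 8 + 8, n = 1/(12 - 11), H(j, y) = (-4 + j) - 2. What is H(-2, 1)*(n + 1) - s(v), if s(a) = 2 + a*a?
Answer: -1714/81 ≈ -21.160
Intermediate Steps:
H(j, y) = -6 + j
n = 1 (n = 1/1 = 1)
v = -16/9 (v = -(8 + 8)/9 = -1/9*16 = -16/9 ≈ -1.7778)
s(a) = 2 + a**2
H(-2, 1)*(n + 1) - s(v) = (-6 - 2)*(1 + 1) - (2 + (-16/9)**2) = -8*2 - (2 + 256/81) = -16 - 1*418/81 = -16 - 418/81 = -1714/81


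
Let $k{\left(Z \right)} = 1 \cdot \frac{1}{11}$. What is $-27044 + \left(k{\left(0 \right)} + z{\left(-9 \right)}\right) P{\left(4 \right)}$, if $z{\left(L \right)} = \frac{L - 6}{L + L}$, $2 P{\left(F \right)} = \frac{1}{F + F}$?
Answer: $- \frac{28558403}{1056} \approx -27044.0$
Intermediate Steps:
$P{\left(F \right)} = \frac{1}{4 F}$ ($P{\left(F \right)} = \frac{1}{2 \left(F + F\right)} = \frac{1}{2 \cdot 2 F} = \frac{\frac{1}{2} \frac{1}{F}}{2} = \frac{1}{4 F}$)
$k{\left(Z \right)} = \frac{1}{11}$ ($k{\left(Z \right)} = 1 \cdot \frac{1}{11} = \frac{1}{11}$)
$z{\left(L \right)} = \frac{-6 + L}{2 L}$
$-27044 + \left(k{\left(0 \right)} + z{\left(-9 \right)}\right) P{\left(4 \right)} = -27044 + \left(\frac{1}{11} + \frac{-6 - 9}{2 \left(-9\right)}\right) \frac{1}{4 \cdot 4} = -27044 + \left(\frac{1}{11} + \frac{1}{2} \left(- \frac{1}{9}\right) \left(-15\right)\right) \frac{1}{4} \cdot \frac{1}{4} = -27044 + \left(\frac{1}{11} + \frac{5}{6}\right) \frac{1}{16} = -27044 + \frac{61}{66} \cdot \frac{1}{16} = -27044 + \frac{61}{1056} = - \frac{28558403}{1056}$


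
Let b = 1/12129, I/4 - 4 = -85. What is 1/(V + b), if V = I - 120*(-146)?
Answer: 12129/208570285 ≈ 5.8153e-5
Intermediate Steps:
I = -324 (I = 16 + 4*(-85) = 16 - 340 = -324)
V = 17196 (V = -324 - 120*(-146) = -324 + 17520 = 17196)
b = 1/12129 ≈ 8.2447e-5
1/(V + b) = 1/(17196 + 1/12129) = 1/(208570285/12129) = 12129/208570285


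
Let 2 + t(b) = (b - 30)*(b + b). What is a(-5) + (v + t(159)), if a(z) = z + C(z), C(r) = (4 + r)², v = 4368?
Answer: 45384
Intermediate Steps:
t(b) = -2 + 2*b*(-30 + b) (t(b) = -2 + (b - 30)*(b + b) = -2 + (-30 + b)*(2*b) = -2 + 2*b*(-30 + b))
a(z) = z + (4 + z)²
a(-5) + (v + t(159)) = (-5 + (4 - 5)²) + (4368 + (-2 - 60*159 + 2*159²)) = (-5 + (-1)²) + (4368 + (-2 - 9540 + 2*25281)) = (-5 + 1) + (4368 + (-2 - 9540 + 50562)) = -4 + (4368 + 41020) = -4 + 45388 = 45384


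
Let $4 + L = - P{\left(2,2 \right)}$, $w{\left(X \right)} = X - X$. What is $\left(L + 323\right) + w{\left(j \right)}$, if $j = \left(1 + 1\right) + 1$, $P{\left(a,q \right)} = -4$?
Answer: $323$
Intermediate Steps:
$j = 3$ ($j = 2 + 1 = 3$)
$w{\left(X \right)} = 0$
$L = 0$ ($L = -4 - -4 = -4 + 4 = 0$)
$\left(L + 323\right) + w{\left(j \right)} = \left(0 + 323\right) + 0 = 323 + 0 = 323$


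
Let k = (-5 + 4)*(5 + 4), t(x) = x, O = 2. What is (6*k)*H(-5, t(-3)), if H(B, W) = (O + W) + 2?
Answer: -54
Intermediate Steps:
H(B, W) = 4 + W (H(B, W) = (2 + W) + 2 = 4 + W)
k = -9 (k = -1*9 = -9)
(6*k)*H(-5, t(-3)) = (6*(-9))*(4 - 3) = -54*1 = -54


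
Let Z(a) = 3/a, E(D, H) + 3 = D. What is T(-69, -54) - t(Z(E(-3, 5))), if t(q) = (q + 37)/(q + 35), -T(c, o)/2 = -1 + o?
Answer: 7517/69 ≈ 108.94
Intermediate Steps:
E(D, H) = -3 + D
T(c, o) = 2 - 2*o (T(c, o) = -2*(-1 + o) = 2 - 2*o)
t(q) = (37 + q)/(35 + q)
T(-69, -54) - t(Z(E(-3, 5))) = (2 - 2*(-54)) - (37 + 3/(-3 - 3))/(35 + 3/(-3 - 3)) = (2 + 108) - (37 + 3/(-6))/(35 + 3/(-6)) = 110 - (37 + 3*(-⅙))/(35 + 3*(-⅙)) = 110 - (37 - ½)/(35 - ½) = 110 - 73/(69/2*2) = 110 - 2*73/(69*2) = 110 - 1*73/69 = 110 - 73/69 = 7517/69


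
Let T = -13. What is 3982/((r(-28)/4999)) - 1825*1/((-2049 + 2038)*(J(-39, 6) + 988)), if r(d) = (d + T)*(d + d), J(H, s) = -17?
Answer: 106310184229/12261788 ≈ 8670.0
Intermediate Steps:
r(d) = 2*d*(-13 + d) (r(d) = (d - 13)*(d + d) = (-13 + d)*(2*d) = 2*d*(-13 + d))
3982/((r(-28)/4999)) - 1825*1/((-2049 + 2038)*(J(-39, 6) + 988)) = 3982/(((2*(-28)*(-13 - 28))/4999)) - 1825*1/((-2049 + 2038)*(-17 + 988)) = 3982/(((2*(-28)*(-41))*(1/4999))) - 1825/((-11*971)) = 3982/((2296*(1/4999))) - 1825/(-10681) = 3982/(2296/4999) - 1825*(-1/10681) = 3982*(4999/2296) + 1825/10681 = 9953009/1148 + 1825/10681 = 106310184229/12261788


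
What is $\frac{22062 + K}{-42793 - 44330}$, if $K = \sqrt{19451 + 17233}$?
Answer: $- \frac{7354}{29041} - \frac{2 \sqrt{1019}}{29041} \approx -0.25543$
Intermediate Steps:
$K = 6 \sqrt{1019}$ ($K = \sqrt{36684} = 6 \sqrt{1019} \approx 191.53$)
$\frac{22062 + K}{-42793 - 44330} = \frac{22062 + 6 \sqrt{1019}}{-42793 - 44330} = \frac{22062 + 6 \sqrt{1019}}{-87123} = \left(22062 + 6 \sqrt{1019}\right) \left(- \frac{1}{87123}\right) = - \frac{7354}{29041} - \frac{2 \sqrt{1019}}{29041}$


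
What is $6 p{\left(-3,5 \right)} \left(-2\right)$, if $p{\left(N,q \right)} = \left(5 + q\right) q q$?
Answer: $-3000$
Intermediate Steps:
$p{\left(N,q \right)} = q^{2} \left(5 + q\right)$ ($p{\left(N,q \right)} = q \left(5 + q\right) q = q^{2} \left(5 + q\right)$)
$6 p{\left(-3,5 \right)} \left(-2\right) = 6 \cdot 5^{2} \left(5 + 5\right) \left(-2\right) = 6 \cdot 25 \cdot 10 \left(-2\right) = 6 \cdot 250 \left(-2\right) = 1500 \left(-2\right) = -3000$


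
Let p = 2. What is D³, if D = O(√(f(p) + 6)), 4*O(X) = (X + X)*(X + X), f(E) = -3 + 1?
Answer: 64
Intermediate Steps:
f(E) = -2
O(X) = X² (O(X) = ((X + X)*(X + X))/4 = ((2*X)*(2*X))/4 = (4*X²)/4 = X²)
D = 4 (D = (√(-2 + 6))² = (√4)² = 2² = 4)
D³ = 4³ = 64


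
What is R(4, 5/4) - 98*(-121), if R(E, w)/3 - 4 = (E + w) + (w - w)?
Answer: 47543/4 ≈ 11886.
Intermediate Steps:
R(E, w) = 12 + 3*E + 3*w (R(E, w) = 12 + 3*((E + w) + (w - w)) = 12 + 3*((E + w) + 0) = 12 + 3*(E + w) = 12 + (3*E + 3*w) = 12 + 3*E + 3*w)
R(4, 5/4) - 98*(-121) = (12 + 3*4 + 3*(5/4)) - 98*(-121) = (12 + 12 + 3*(5*(1/4))) + 11858 = (12 + 12 + 3*(5/4)) + 11858 = (12 + 12 + 15/4) + 11858 = 111/4 + 11858 = 47543/4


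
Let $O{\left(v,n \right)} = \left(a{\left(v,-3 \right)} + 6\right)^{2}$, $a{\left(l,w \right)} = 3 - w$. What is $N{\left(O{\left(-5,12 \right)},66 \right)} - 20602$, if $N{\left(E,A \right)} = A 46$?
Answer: $-17566$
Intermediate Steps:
$O{\left(v,n \right)} = 144$ ($O{\left(v,n \right)} = \left(\left(3 - -3\right) + 6\right)^{2} = \left(\left(3 + 3\right) + 6\right)^{2} = \left(6 + 6\right)^{2} = 12^{2} = 144$)
$N{\left(E,A \right)} = 46 A$
$N{\left(O{\left(-5,12 \right)},66 \right)} - 20602 = 46 \cdot 66 - 20602 = 3036 - 20602 = -17566$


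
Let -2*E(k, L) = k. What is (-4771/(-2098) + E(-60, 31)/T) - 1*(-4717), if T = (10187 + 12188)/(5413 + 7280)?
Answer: 44466920059/9388550 ≈ 4736.3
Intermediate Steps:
E(k, L) = -k/2
T = 22375/12693 ≈ 1.7628
(-4771/(-2098) + E(-60, 31)/T) - 1*(-4717) = (-4771/(-2098) + (-½*(-60))/(22375/12693)) - 1*(-4717) = (-4771*(-1/2098) + 30*(12693/22375)) + 4717 = (4771/2098 + 76158/4475) + 4717 = 181129709/9388550 + 4717 = 44466920059/9388550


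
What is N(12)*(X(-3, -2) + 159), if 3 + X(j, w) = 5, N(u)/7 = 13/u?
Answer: 14651/12 ≈ 1220.9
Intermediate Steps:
N(u) = 91/u (N(u) = 7*(13/u) = 91/u)
X(j, w) = 2 (X(j, w) = -3 + 5 = 2)
N(12)*(X(-3, -2) + 159) = (91/12)*(2 + 159) = (91*(1/12))*161 = (91/12)*161 = 14651/12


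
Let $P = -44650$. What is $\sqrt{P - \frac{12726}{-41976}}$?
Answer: $\frac{i \sqrt{60703763219}}{1166} \approx 211.3 i$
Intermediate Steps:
$\sqrt{P - \frac{12726}{-41976}} = \sqrt{-44650 - \frac{12726}{-41976}} = \sqrt{-44650 - - \frac{707}{2332}} = \sqrt{-44650 + \frac{707}{2332}} = \sqrt{- \frac{104123093}{2332}} = \frac{i \sqrt{60703763219}}{1166}$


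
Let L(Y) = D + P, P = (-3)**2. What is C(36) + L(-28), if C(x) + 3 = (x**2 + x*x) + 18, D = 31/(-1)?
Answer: 2585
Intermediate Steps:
P = 9
D = -31 (D = 31*(-1) = -31)
C(x) = 15 + 2*x**2 (C(x) = -3 + ((x**2 + x*x) + 18) = -3 + ((x**2 + x**2) + 18) = -3 + (2*x**2 + 18) = -3 + (18 + 2*x**2) = 15 + 2*x**2)
L(Y) = -22 (L(Y) = -31 + 9 = -22)
C(36) + L(-28) = (15 + 2*36**2) - 22 = (15 + 2*1296) - 22 = (15 + 2592) - 22 = 2607 - 22 = 2585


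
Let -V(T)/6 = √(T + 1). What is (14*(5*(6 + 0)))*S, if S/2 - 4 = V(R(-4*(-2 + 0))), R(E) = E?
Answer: -11760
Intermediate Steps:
V(T) = -6*√(1 + T) (V(T) = -6*√(T + 1) = -6*√(1 + T))
S = -28 (S = 8 + 2*(-6*√(1 - 4*(-2 + 0))) = 8 + 2*(-6*√(1 - 4*(-2))) = 8 + 2*(-6*√(1 + 8)) = 8 + 2*(-6*√9) = 8 + 2*(-6*3) = 8 + 2*(-18) = 8 - 36 = -28)
(14*(5*(6 + 0)))*S = (14*(5*(6 + 0)))*(-28) = (14*(5*6))*(-28) = (14*30)*(-28) = 420*(-28) = -11760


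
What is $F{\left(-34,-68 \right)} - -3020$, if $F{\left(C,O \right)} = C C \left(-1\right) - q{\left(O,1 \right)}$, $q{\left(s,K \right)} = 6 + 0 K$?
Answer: $1858$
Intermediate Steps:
$q{\left(s,K \right)} = 6$ ($q{\left(s,K \right)} = 6 + 0 = 6$)
$F{\left(C,O \right)} = -6 - C^{2}$ ($F{\left(C,O \right)} = C C \left(-1\right) - 6 = C^{2} \left(-1\right) - 6 = - C^{2} - 6 = -6 - C^{2}$)
$F{\left(-34,-68 \right)} - -3020 = \left(-6 - \left(-34\right)^{2}\right) - -3020 = \left(-6 - 1156\right) + 3020 = -1162 + 3020 = 1858$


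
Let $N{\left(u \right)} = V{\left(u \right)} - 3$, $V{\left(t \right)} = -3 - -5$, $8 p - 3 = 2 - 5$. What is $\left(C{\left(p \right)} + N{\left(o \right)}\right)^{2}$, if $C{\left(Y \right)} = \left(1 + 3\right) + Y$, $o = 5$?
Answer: $9$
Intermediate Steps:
$p = 0$ ($p = \frac{3}{8} + \frac{2 - 5}{8} = \frac{3}{8} + \frac{1}{8} \left(-3\right) = \frac{3}{8} - \frac{3}{8} = 0$)
$V{\left(t \right)} = 2$ ($V{\left(t \right)} = -3 + 5 = 2$)
$N{\left(u \right)} = -1$ ($N{\left(u \right)} = 2 - 3 = -1$)
$C{\left(Y \right)} = 4 + Y$
$\left(C{\left(p \right)} + N{\left(o \right)}\right)^{2} = \left(\left(4 + 0\right) - 1\right)^{2} = \left(4 - 1\right)^{2} = 3^{2} = 9$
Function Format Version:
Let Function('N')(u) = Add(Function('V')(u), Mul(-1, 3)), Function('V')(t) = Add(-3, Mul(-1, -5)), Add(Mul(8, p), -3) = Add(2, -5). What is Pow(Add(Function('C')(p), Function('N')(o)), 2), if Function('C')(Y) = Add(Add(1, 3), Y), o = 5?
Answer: 9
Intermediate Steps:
p = 0 (p = Add(Rational(3, 8), Mul(Rational(1, 8), Add(2, -5))) = Add(Rational(3, 8), Mul(Rational(1, 8), -3)) = Add(Rational(3, 8), Rational(-3, 8)) = 0)
Function('V')(t) = 2 (Function('V')(t) = Add(-3, 5) = 2)
Function('N')(u) = -1 (Function('N')(u) = Add(2, Mul(-1, 3)) = Add(2, -3) = -1)
Function('C')(Y) = Add(4, Y)
Pow(Add(Function('C')(p), Function('N')(o)), 2) = Pow(Add(Add(4, 0), -1), 2) = Pow(Add(4, -1), 2) = Pow(3, 2) = 9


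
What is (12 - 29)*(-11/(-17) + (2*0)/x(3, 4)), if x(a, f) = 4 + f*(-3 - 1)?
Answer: -11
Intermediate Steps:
x(a, f) = 4 - 4*f (x(a, f) = 4 + f*(-4) = 4 - 4*f)
(12 - 29)*(-11/(-17) + (2*0)/x(3, 4)) = (12 - 29)*(-11/(-17) + (2*0)/(4 - 4*4)) = -17*(-11*(-1/17) + 0/(4 - 16)) = -17*(11/17 + 0/(-12)) = -17*(11/17 + 0*(-1/12)) = -17*(11/17 + 0) = -17*11/17 = -11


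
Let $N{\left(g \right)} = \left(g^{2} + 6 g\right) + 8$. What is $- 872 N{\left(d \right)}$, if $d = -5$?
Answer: $-2616$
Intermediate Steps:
$N{\left(g \right)} = 8 + g^{2} + 6 g$
$- 872 N{\left(d \right)} = - 872 \left(8 + \left(-5\right)^{2} + 6 \left(-5\right)\right) = - 872 \left(8 + 25 - 30\right) = \left(-872\right) 3 = -2616$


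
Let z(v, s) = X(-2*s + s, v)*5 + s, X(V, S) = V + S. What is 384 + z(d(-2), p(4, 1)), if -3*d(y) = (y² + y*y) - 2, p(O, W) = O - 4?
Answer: 374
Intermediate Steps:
p(O, W) = -4 + O
X(V, S) = S + V
d(y) = ⅔ - 2*y²/3 (d(y) = -((y² + y*y) - 2)/3 = -((y² + y²) - 2)/3 = -(2*y² - 2)/3 = -(-2 + 2*y²)/3 = ⅔ - 2*y²/3)
z(v, s) = -4*s + 5*v (z(v, s) = (v + (-2*s + s))*5 + s = (v - s)*5 + s = (-5*s + 5*v) + s = -4*s + 5*v)
384 + z(d(-2), p(4, 1)) = 384 + (-4*(-4 + 4) + 5*(⅔ - ⅔*(-2)²)) = 384 + (-4*0 + 5*(⅔ - ⅔*4)) = 384 + (0 + 5*(⅔ - 8/3)) = 384 + (0 + 5*(-2)) = 384 + (0 - 10) = 384 - 10 = 374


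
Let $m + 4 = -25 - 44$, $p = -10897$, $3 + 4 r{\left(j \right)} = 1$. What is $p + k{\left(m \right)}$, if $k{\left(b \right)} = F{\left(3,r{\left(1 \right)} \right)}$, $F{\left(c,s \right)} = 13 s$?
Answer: $- \frac{21807}{2} \approx -10904.0$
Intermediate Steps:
$r{\left(j \right)} = - \frac{1}{2}$ ($r{\left(j \right)} = - \frac{3}{4} + \frac{1}{4} \cdot 1 = - \frac{3}{4} + \frac{1}{4} = - \frac{1}{2}$)
$m = -73$ ($m = -4 - 69 = -73$)
$k{\left(b \right)} = - \frac{13}{2}$ ($k{\left(b \right)} = 13 \left(- \frac{1}{2}\right) = - \frac{13}{2}$)
$p + k{\left(m \right)} = -10897 - \frac{13}{2} = - \frac{21807}{2}$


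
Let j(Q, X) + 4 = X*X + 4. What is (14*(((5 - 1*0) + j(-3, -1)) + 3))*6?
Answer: 756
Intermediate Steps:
j(Q, X) = X² (j(Q, X) = -4 + (X*X + 4) = -4 + (X² + 4) = -4 + (4 + X²) = X²)
(14*(((5 - 1*0) + j(-3, -1)) + 3))*6 = (14*(((5 - 1*0) + (-1)²) + 3))*6 = (14*(((5 + 0) + 1) + 3))*6 = (14*((5 + 1) + 3))*6 = (14*(6 + 3))*6 = (14*9)*6 = 126*6 = 756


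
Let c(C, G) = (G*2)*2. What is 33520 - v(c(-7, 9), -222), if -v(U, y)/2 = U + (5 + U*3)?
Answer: 33818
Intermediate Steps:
c(C, G) = 4*G (c(C, G) = (2*G)*2 = 4*G)
v(U, y) = -10 - 8*U (v(U, y) = -2*(U + (5 + U*3)) = -2*(U + (5 + 3*U)) = -2*(5 + 4*U) = -10 - 8*U)
33520 - v(c(-7, 9), -222) = 33520 - (-10 - 32*9) = 33520 - (-10 - 8*36) = 33520 - (-10 - 288) = 33520 - 1*(-298) = 33520 + 298 = 33818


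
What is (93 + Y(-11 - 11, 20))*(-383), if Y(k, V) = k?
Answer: -27193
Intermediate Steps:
(93 + Y(-11 - 11, 20))*(-383) = (93 + (-11 - 11))*(-383) = (93 - 22)*(-383) = 71*(-383) = -27193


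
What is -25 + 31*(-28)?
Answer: -893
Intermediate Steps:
-25 + 31*(-28) = -25 - 868 = -893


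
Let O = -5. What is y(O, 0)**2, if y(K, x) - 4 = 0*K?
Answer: 16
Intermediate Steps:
y(K, x) = 4 (y(K, x) = 4 + 0*K = 4 + 0 = 4)
y(O, 0)**2 = 4**2 = 16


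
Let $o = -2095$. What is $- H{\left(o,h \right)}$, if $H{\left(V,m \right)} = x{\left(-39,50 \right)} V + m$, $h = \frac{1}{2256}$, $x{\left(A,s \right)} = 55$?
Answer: $\frac{259947599}{2256} \approx 1.1523 \cdot 10^{5}$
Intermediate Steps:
$h = \frac{1}{2256} \approx 0.00044326$
$H{\left(V,m \right)} = m + 55 V$ ($H{\left(V,m \right)} = 55 V + m = m + 55 V$)
$- H{\left(o,h \right)} = - (\frac{1}{2256} + 55 \left(-2095\right)) = - (\frac{1}{2256} - 115225) = \left(-1\right) \left(- \frac{259947599}{2256}\right) = \frac{259947599}{2256}$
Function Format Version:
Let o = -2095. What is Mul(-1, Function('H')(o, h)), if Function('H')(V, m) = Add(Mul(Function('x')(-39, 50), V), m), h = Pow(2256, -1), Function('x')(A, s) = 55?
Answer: Rational(259947599, 2256) ≈ 1.1523e+5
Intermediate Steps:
h = Rational(1, 2256) ≈ 0.00044326
Function('H')(V, m) = Add(m, Mul(55, V)) (Function('H')(V, m) = Add(Mul(55, V), m) = Add(m, Mul(55, V)))
Mul(-1, Function('H')(o, h)) = Mul(-1, Add(Rational(1, 2256), Mul(55, -2095))) = Mul(-1, Add(Rational(1, 2256), -115225)) = Mul(-1, Rational(-259947599, 2256)) = Rational(259947599, 2256)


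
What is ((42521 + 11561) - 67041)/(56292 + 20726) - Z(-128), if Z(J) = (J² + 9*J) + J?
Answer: -1163292831/77018 ≈ -15104.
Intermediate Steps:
Z(J) = J² + 10*J
((42521 + 11561) - 67041)/(56292 + 20726) - Z(-128) = ((42521 + 11561) - 67041)/(56292 + 20726) - (-128)*(10 - 128) = (54082 - 67041)/77018 - (-128)*(-118) = -12959*1/77018 - 1*15104 = -12959/77018 - 15104 = -1163292831/77018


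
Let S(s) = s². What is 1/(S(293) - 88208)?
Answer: -1/2359 ≈ -0.00042391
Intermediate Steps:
1/(S(293) - 88208) = 1/(293² - 88208) = 1/(85849 - 88208) = 1/(-2359) = -1/2359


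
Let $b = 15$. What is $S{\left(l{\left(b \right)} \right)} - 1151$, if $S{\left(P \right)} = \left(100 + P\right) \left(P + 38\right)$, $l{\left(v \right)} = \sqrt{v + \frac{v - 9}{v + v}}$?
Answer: $\frac{13321}{5} + \frac{276 \sqrt{95}}{5} \approx 3202.2$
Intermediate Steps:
$l{\left(v \right)} = \sqrt{v + \frac{-9 + v}{2 v}}$
$S{\left(P \right)} = \left(38 + P\right) \left(100 + P\right)$ ($S{\left(P \right)} = \left(100 + P\right) \left(38 + P\right) = \left(38 + P\right) \left(100 + P\right)$)
$S{\left(l{\left(b \right)} \right)} - 1151 = \left(3800 + \left(\frac{\sqrt{2 - \frac{18}{15} + 4 \cdot 15}}{2}\right)^{2} + 138 \frac{\sqrt{2 - \frac{18}{15} + 4 \cdot 15}}{2}\right) - 1151 = \left(3800 + \left(\frac{\sqrt{2 - \frac{6}{5} + 60}}{2}\right)^{2} + 138 \frac{\sqrt{2 - \frac{6}{5} + 60}}{2}\right) - 1151 = \left(3800 + \left(\frac{\sqrt{\frac{304}{5}}}{2}\right)^{2} + 138 \frac{\sqrt{\frac{304}{5}}}{2}\right) - 1151 = \left(3800 + \left(\frac{\frac{4}{5} \sqrt{95}}{2}\right)^{2} + 138 \frac{\frac{4}{5} \sqrt{95}}{2}\right) - 1151 = \left(3800 + \left(\frac{2 \sqrt{95}}{5}\right)^{2} + 138 \frac{2 \sqrt{95}}{5}\right) - 1151 = \left(3800 + \frac{76}{5} + \frac{276 \sqrt{95}}{5}\right) - 1151 = \left(\frac{19076}{5} + \frac{276 \sqrt{95}}{5}\right) - 1151 = \frac{13321}{5} + \frac{276 \sqrt{95}}{5}$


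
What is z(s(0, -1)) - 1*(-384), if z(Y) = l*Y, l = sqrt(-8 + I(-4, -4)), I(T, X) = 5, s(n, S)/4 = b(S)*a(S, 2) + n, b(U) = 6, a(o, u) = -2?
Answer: 384 - 48*I*sqrt(3) ≈ 384.0 - 83.138*I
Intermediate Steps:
s(n, S) = -48 + 4*n (s(n, S) = 4*(6*(-2) + n) = 4*(-12 + n) = -48 + 4*n)
l = I*sqrt(3) (l = sqrt(-8 + 5) = sqrt(-3) = I*sqrt(3) ≈ 1.732*I)
z(Y) = I*Y*sqrt(3) (z(Y) = (I*sqrt(3))*Y = I*Y*sqrt(3))
z(s(0, -1)) - 1*(-384) = I*(-48 + 4*0)*sqrt(3) - 1*(-384) = I*(-48 + 0)*sqrt(3) + 384 = I*(-48)*sqrt(3) + 384 = -48*I*sqrt(3) + 384 = 384 - 48*I*sqrt(3)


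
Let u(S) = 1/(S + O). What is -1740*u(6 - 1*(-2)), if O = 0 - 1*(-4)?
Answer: -145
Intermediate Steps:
O = 4 (O = 0 + 4 = 4)
u(S) = 1/(4 + S) (u(S) = 1/(S + 4) = 1/(4 + S))
-1740*u(6 - 1*(-2)) = -1740/(4 + (6 - 1*(-2))) = -1740/(4 + (6 + 2)) = -1740/(4 + 8) = -1740/12 = -1740*1/12 = -145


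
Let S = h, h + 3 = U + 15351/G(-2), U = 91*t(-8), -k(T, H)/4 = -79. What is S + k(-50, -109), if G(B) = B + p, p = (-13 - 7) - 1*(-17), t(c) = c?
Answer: -17426/5 ≈ -3485.2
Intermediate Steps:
p = -3 (p = -20 + 17 = -3)
k(T, H) = 316 (k(T, H) = -4*(-79) = 316)
G(B) = -3 + B (G(B) = B - 3 = -3 + B)
U = -728 (U = 91*(-8) = -728)
h = -19006/5 (h = -3 + (-728 + 15351/(-3 - 2)) = -3 + (-728 + 15351/(-5)) = -3 + (-728 + 15351*(-⅕)) = -3 + (-728 - 15351/5) = -3 - 18991/5 = -19006/5 ≈ -3801.2)
S = -19006/5 ≈ -3801.2
S + k(-50, -109) = -19006/5 + 316 = -17426/5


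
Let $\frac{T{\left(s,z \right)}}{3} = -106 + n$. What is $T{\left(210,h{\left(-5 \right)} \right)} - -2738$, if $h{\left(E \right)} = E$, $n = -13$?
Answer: $2381$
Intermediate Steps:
$T{\left(s,z \right)} = -357$ ($T{\left(s,z \right)} = 3 \left(-106 - 13\right) = 3 \left(-119\right) = -357$)
$T{\left(210,h{\left(-5 \right)} \right)} - -2738 = -357 - -2738 = -357 + 2738 = 2381$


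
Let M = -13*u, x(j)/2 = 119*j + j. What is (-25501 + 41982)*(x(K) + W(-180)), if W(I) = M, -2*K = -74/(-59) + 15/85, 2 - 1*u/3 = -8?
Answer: -9284900970/1003 ≈ -9.2571e+6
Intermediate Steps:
u = 30 (u = 6 - 3*(-8) = 6 + 24 = 30)
K = -1435/2006 (K = -(-74/(-59) + 15/85)/2 = -(-74*(-1/59) + 15*(1/85))/2 = -(74/59 + 3/17)/2 = -½*1435/1003 = -1435/2006 ≈ -0.71535)
x(j) = 240*j (x(j) = 2*(119*j + j) = 2*(120*j) = 240*j)
M = -390 (M = -13*30 = -390)
W(I) = -390
(-25501 + 41982)*(x(K) + W(-180)) = (-25501 + 41982)*(240*(-1435/2006) - 390) = 16481*(-172200/1003 - 390) = 16481*(-563370/1003) = -9284900970/1003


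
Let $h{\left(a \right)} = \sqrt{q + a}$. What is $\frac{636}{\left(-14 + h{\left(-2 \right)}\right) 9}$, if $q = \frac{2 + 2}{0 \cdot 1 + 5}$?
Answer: $- \frac{7420}{1479} - \frac{106 i \sqrt{30}}{1479} \approx -5.0169 - 0.39255 i$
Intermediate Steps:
$q = \frac{4}{5}$ ($q = \frac{4}{0 + 5} = \frac{4}{5} \approx 0.8$)
$h{\left(a \right)} = \sqrt{\frac{4}{5} + a}$
$\frac{636}{\left(-14 + h{\left(-2 \right)}\right) 9} = \frac{636}{\left(-14 + \frac{\sqrt{20 + 25 \left(-2\right)}}{5}\right) 9} = \frac{636}{\left(-14 + \frac{\sqrt{20 - 50}}{5}\right) 9} = \frac{636}{\left(-14 + \frac{\sqrt{-30}}{5}\right) 9} = \frac{636}{\left(-14 + \frac{i \sqrt{30}}{5}\right) 9} = \frac{636}{-126 + \frac{9 i \sqrt{30}}{5}}$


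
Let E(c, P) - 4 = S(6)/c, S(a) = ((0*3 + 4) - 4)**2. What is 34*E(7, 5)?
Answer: 136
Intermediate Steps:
S(a) = 0 (S(a) = ((0 + 4) - 4)**2 = (4 - 4)**2 = 0**2 = 0)
E(c, P) = 4 (E(c, P) = 4 + 0/c = 4 + 0 = 4)
34*E(7, 5) = 34*4 = 136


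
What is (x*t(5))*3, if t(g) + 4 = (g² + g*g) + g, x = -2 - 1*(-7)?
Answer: 765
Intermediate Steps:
x = 5 (x = -2 + 7 = 5)
t(g) = -4 + g + 2*g² (t(g) = -4 + ((g² + g*g) + g) = -4 + ((g² + g²) + g) = -4 + (2*g² + g) = -4 + (g + 2*g²) = -4 + g + 2*g²)
(x*t(5))*3 = (5*(-4 + 5 + 2*5²))*3 = (5*(-4 + 5 + 2*25))*3 = (5*(-4 + 5 + 50))*3 = (5*51)*3 = 255*3 = 765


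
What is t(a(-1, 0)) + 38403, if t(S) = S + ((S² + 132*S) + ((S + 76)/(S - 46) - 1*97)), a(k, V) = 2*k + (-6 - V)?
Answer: 1007228/27 ≈ 37305.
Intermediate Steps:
a(k, V) = -6 - V + 2*k
t(S) = -97 + S² + 133*S + (76 + S)/(-46 + S) (t(S) = S + ((S² + 132*S) + ((76 + S)/(-46 + S) - 97)) = S + ((S² + 132*S) + (-97 + (76 + S)/(-46 + S))) = S + (-97 + S² + 132*S + (76 + S)/(-46 + S)) = -97 + S² + 133*S + (76 + S)/(-46 + S))
t(a(-1, 0)) + 38403 = (4538 + (-6 - 1*0 + 2*(-1))³ - 6214*(-6 - 1*0 + 2*(-1)) + 87*(-6 - 1*0 + 2*(-1))²)/(-46 + (-6 - 1*0 + 2*(-1))) + 38403 = (4538 + (-6 + 0 - 2)³ - 6214*(-6 + 0 - 2) + 87*(-6 + 0 - 2)²)/(-46 + (-6 + 0 - 2)) + 38403 = (4538 + (-8)³ - 6214*(-8) + 87*(-8)²)/(-46 - 8) + 38403 = (4538 - 512 + 49712 + 87*64)/(-54) + 38403 = -(4538 - 512 + 49712 + 5568)/54 + 38403 = -1/54*59306 + 38403 = -29653/27 + 38403 = 1007228/27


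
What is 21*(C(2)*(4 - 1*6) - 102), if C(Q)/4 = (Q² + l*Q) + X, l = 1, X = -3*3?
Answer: -1638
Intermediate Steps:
X = -9
C(Q) = -36 + 4*Q + 4*Q² (C(Q) = 4*((Q² + 1*Q) - 9) = 4*((Q² + Q) - 9) = 4*((Q + Q²) - 9) = 4*(-9 + Q + Q²) = -36 + 4*Q + 4*Q²)
21*(C(2)*(4 - 1*6) - 102) = 21*((-36 + 4*2 + 4*2²)*(4 - 1*6) - 102) = 21*((-36 + 8 + 4*4)*(4 - 6) - 102) = 21*((-36 + 8 + 16)*(-2) - 102) = 21*(-12*(-2) - 102) = 21*(24 - 102) = 21*(-78) = -1638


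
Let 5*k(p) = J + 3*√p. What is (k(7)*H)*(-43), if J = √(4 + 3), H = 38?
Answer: -6536*√7/5 ≈ -3458.5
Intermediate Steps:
J = √7 ≈ 2.6458
k(p) = √7/5 + 3*√p/5 (k(p) = (√7 + 3*√p)/5 = √7/5 + 3*√p/5)
(k(7)*H)*(-43) = ((√7/5 + 3*√7/5)*38)*(-43) = ((4*√7/5)*38)*(-43) = (152*√7/5)*(-43) = -6536*√7/5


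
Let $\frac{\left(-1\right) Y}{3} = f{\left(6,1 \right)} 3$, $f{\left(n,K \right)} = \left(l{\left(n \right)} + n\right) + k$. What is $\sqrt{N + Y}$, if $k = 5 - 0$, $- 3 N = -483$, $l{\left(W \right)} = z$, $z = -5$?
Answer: $\sqrt{107} \approx 10.344$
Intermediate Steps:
$l{\left(W \right)} = -5$
$N = 161$ ($N = \left(- \frac{1}{3}\right) \left(-483\right) = 161$)
$k = 5$ ($k = 5 + 0 = 5$)
$f{\left(n,K \right)} = n$ ($f{\left(n,K \right)} = \left(-5 + n\right) + 5 = n$)
$Y = -54$ ($Y = - 3 \cdot 6 \cdot 3 = \left(-3\right) 18 = -54$)
$\sqrt{N + Y} = \sqrt{161 - 54} = \sqrt{107}$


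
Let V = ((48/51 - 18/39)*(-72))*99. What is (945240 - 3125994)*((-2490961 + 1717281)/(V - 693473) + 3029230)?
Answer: -1017411755820413634540/154013101 ≈ -6.6060e+12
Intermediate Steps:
V = -755568/221 (V = ((48*(1/51) - 18*1/39)*(-72))*99 = ((16/17 - 6/13)*(-72))*99 = ((106/221)*(-72))*99 = -7632/221*99 = -755568/221 ≈ -3418.9)
(945240 - 3125994)*((-2490961 + 1717281)/(V - 693473) + 3029230) = (945240 - 3125994)*((-2490961 + 1717281)/(-755568/221 - 693473) + 3029230) = -2180754*(-773680/(-154013101/221) + 3029230) = -2180754*(-773680*(-221/154013101) + 3029230) = -2180754*(170983280/154013101 + 3029230) = -2180754*466541276925510/154013101 = -1017411755820413634540/154013101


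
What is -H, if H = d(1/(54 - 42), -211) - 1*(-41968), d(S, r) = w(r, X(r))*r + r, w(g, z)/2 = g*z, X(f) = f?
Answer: 18746105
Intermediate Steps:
w(g, z) = 2*g*z (w(g, z) = 2*(g*z) = 2*g*z)
d(S, r) = r + 2*r³ (d(S, r) = (2*r*r)*r + r = (2*r²)*r + r = 2*r³ + r = r + 2*r³)
H = -18746105 (H = (-211 + 2*(-211)³) - 1*(-41968) = (-211 + 2*(-9393931)) + 41968 = (-211 - 18787862) + 41968 = -18788073 + 41968 = -18746105)
-H = -1*(-18746105) = 18746105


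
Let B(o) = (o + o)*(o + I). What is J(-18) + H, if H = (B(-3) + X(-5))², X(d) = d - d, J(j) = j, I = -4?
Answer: 1746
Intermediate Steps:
B(o) = 2*o*(-4 + o) (B(o) = (o + o)*(o - 4) = (2*o)*(-4 + o) = 2*o*(-4 + o))
X(d) = 0
H = 1764 (H = (2*(-3)*(-4 - 3) + 0)² = (2*(-3)*(-7) + 0)² = (42 + 0)² = 42² = 1764)
J(-18) + H = -18 + 1764 = 1746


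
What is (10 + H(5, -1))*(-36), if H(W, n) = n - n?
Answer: -360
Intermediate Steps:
H(W, n) = 0
(10 + H(5, -1))*(-36) = (10 + 0)*(-36) = 10*(-36) = -360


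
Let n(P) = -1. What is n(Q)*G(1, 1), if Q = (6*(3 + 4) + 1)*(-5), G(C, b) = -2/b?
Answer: 2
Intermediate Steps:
Q = -215 (Q = (6*7 + 1)*(-5) = (42 + 1)*(-5) = 43*(-5) = -215)
n(Q)*G(1, 1) = -(-2)/1 = -(-2) = -1*(-2) = 2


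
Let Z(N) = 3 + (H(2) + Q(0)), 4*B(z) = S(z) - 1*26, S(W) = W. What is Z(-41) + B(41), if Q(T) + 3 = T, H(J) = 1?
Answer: 19/4 ≈ 4.7500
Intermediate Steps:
B(z) = -13/2 + z/4 (B(z) = (z - 1*26)/4 = (z - 26)/4 = (-26 + z)/4 = -13/2 + z/4)
Q(T) = -3 + T
Z(N) = 1 (Z(N) = 3 + (1 + (-3 + 0)) = 3 + (1 - 3) = 3 - 2 = 1)
Z(-41) + B(41) = 1 + (-13/2 + (1/4)*41) = 1 + (-13/2 + 41/4) = 1 + 15/4 = 19/4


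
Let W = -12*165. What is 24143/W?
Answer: -24143/1980 ≈ -12.193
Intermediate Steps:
W = -1980
24143/W = 24143/(-1980) = 24143*(-1/1980) = -24143/1980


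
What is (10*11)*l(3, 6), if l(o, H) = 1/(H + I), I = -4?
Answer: 55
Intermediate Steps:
l(o, H) = 1/(-4 + H) (l(o, H) = 1/(H - 4) = 1/(-4 + H))
(10*11)*l(3, 6) = (10*11)/(-4 + 6) = 110/2 = 110*(½) = 55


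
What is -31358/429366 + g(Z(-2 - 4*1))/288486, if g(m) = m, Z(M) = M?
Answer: -83786298/1146908147 ≈ -0.073054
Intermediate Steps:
-31358/429366 + g(Z(-2 - 4*1))/288486 = -31358/429366 + (-2 - 4*1)/288486 = -31358*1/429366 + (-2 - 4)*(1/288486) = -15679/214683 - 6*1/288486 = -15679/214683 - 1/48081 = -83786298/1146908147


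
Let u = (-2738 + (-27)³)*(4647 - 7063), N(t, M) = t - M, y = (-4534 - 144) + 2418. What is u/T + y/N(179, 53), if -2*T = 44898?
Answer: -163715378/67347 ≈ -2430.9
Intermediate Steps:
y = -2260 (y = -4678 + 2418 = -2260)
T = -22449 (T = -½*44898 = -22449)
u = 54169136 (u = (-2738 - 19683)*(-2416) = -22421*(-2416) = 54169136)
u/T + y/N(179, 53) = 54169136/(-22449) - 2260/(179 - 1*53) = 54169136*(-1/22449) - 2260/(179 - 53) = -7738448/3207 - 2260/126 = -7738448/3207 - 2260*1/126 = -7738448/3207 - 1130/63 = -163715378/67347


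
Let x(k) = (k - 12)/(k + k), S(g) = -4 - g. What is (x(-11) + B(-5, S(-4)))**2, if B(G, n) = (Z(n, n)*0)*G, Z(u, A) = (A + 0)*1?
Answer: 529/484 ≈ 1.0930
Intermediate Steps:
Z(u, A) = A (Z(u, A) = A*1 = A)
x(k) = (-12 + k)/(2*k) (x(k) = (-12 + k)/((2*k)) = (-12 + k)*(1/(2*k)) = (-12 + k)/(2*k))
B(G, n) = 0 (B(G, n) = (n*0)*G = 0*G = 0)
(x(-11) + B(-5, S(-4)))**2 = ((1/2)*(-12 - 11)/(-11) + 0)**2 = ((1/2)*(-1/11)*(-23) + 0)**2 = (23/22 + 0)**2 = (23/22)**2 = 529/484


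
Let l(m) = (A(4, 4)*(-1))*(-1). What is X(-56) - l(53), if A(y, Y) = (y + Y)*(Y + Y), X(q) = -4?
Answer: -68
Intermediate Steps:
A(y, Y) = 2*Y*(Y + y) (A(y, Y) = (Y + y)*(2*Y) = 2*Y*(Y + y))
l(m) = 64 (l(m) = ((2*4*(4 + 4))*(-1))*(-1) = ((2*4*8)*(-1))*(-1) = (64*(-1))*(-1) = -64*(-1) = 64)
X(-56) - l(53) = -4 - 1*64 = -4 - 64 = -68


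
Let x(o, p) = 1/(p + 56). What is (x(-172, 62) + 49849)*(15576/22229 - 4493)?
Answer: -587390800377743/2623022 ≈ -2.2394e+8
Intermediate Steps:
x(o, p) = 1/(56 + p)
(x(-172, 62) + 49849)*(15576/22229 - 4493) = (1/(56 + 62) + 49849)*(15576/22229 - 4493) = (1/118 + 49849)*(15576*(1/22229) - 4493) = (1/118 + 49849)*(15576/22229 - 4493) = (5882183/118)*(-99859321/22229) = -587390800377743/2623022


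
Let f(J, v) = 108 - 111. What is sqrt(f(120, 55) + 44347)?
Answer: 2*sqrt(11086) ≈ 210.58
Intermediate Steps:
f(J, v) = -3
sqrt(f(120, 55) + 44347) = sqrt(-3 + 44347) = sqrt(44344) = 2*sqrt(11086)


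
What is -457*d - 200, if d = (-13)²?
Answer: -77433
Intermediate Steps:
d = 169
-457*d - 200 = -457*169 - 200 = -77233 - 200 = -77433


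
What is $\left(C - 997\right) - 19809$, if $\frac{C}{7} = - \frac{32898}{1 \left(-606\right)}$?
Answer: $- \frac{2063025}{101} \approx -20426.0$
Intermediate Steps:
$C = \frac{38381}{101}$ ($C = 7 \left(- \frac{32898}{1 \left(-606\right)}\right) = 7 \left(- \frac{32898}{-606}\right) = 7 \left(\left(-32898\right) \left(- \frac{1}{606}\right)\right) = 7 \cdot \frac{5483}{101} = \frac{38381}{101} \approx 380.01$)
$\left(C - 997\right) - 19809 = \left(\frac{38381}{101} - 997\right) - 19809 = - \frac{62316}{101} - 19809 = - \frac{2063025}{101}$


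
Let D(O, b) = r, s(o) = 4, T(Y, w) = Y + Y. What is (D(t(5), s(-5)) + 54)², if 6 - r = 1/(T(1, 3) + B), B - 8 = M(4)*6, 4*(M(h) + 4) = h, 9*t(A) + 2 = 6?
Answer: 231361/64 ≈ 3615.0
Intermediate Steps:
t(A) = 4/9 (t(A) = -2/9 + (⅑)*6 = -2/9 + ⅔ = 4/9)
M(h) = -4 + h/4
T(Y, w) = 2*Y
B = -10 (B = 8 + (-4 + (¼)*4)*6 = 8 + (-4 + 1)*6 = 8 - 3*6 = 8 - 18 = -10)
r = 49/8 (r = 6 - 1/(2*1 - 10) = 6 - 1/(2 - 10) = 6 - 1/(-8) = 6 - 1*(-⅛) = 6 + ⅛ = 49/8 ≈ 6.1250)
D(O, b) = 49/8
(D(t(5), s(-5)) + 54)² = (49/8 + 54)² = (481/8)² = 231361/64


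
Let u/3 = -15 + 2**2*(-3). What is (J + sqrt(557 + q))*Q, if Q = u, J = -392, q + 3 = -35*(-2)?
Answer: 31752 - 324*sqrt(39) ≈ 29729.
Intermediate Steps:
q = 67 (q = -3 - 35*(-2) = -3 + 70 = 67)
u = -81 (u = 3*(-15 + 2**2*(-3)) = 3*(-15 + 4*(-3)) = 3*(-15 - 12) = 3*(-27) = -81)
Q = -81
(J + sqrt(557 + q))*Q = (-392 + sqrt(557 + 67))*(-81) = (-392 + sqrt(624))*(-81) = (-392 + 4*sqrt(39))*(-81) = 31752 - 324*sqrt(39)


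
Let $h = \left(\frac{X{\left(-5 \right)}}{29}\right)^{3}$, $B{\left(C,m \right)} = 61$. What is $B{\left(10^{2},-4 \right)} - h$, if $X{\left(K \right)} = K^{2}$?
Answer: $\frac{1472104}{24389} \approx 60.359$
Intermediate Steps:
$h = \frac{15625}{24389}$ ($h = \left(\frac{\left(-5\right)^{2}}{29}\right)^{3} = \left(25 \cdot \frac{1}{29}\right)^{3} = \left(\frac{25}{29}\right)^{3} = \frac{15625}{24389} \approx 0.64066$)
$B{\left(10^{2},-4 \right)} - h = 61 - \frac{15625}{24389} = \frac{1472104}{24389}$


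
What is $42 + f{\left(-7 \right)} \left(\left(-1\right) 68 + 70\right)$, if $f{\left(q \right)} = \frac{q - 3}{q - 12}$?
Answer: $\frac{818}{19} \approx 43.053$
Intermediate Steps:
$f{\left(q \right)} = \frac{-3 + q}{-12 + q}$
$42 + f{\left(-7 \right)} \left(\left(-1\right) 68 + 70\right) = 42 + \frac{-3 - 7}{-12 - 7} \left(\left(-1\right) 68 + 70\right) = 42 + \frac{1}{-19} \left(-10\right) \left(-68 + 70\right) = 42 + \left(- \frac{1}{19}\right) \left(-10\right) 2 = 42 + \frac{10}{19} \cdot 2 = 42 + \frac{20}{19} = \frac{818}{19}$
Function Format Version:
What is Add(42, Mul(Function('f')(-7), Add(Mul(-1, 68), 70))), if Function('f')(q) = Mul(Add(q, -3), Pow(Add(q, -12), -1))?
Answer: Rational(818, 19) ≈ 43.053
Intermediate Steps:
Function('f')(q) = Mul(Pow(Add(-12, q), -1), Add(-3, q)) (Function('f')(q) = Mul(Add(-3, q), Pow(Add(-12, q), -1)) = Mul(Pow(Add(-12, q), -1), Add(-3, q)))
Add(42, Mul(Function('f')(-7), Add(Mul(-1, 68), 70))) = Add(42, Mul(Mul(Pow(Add(-12, -7), -1), Add(-3, -7)), Add(Mul(-1, 68), 70))) = Add(42, Mul(Mul(Pow(-19, -1), -10), Add(-68, 70))) = Add(42, Mul(Mul(Rational(-1, 19), -10), 2)) = Add(42, Mul(Rational(10, 19), 2)) = Add(42, Rational(20, 19)) = Rational(818, 19)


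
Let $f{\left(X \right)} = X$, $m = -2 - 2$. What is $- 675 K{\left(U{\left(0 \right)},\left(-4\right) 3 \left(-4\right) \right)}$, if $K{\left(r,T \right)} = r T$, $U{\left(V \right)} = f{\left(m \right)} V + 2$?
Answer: $-64800$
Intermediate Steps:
$m = -4$
$U{\left(V \right)} = 2 - 4 V$ ($U{\left(V \right)} = - 4 V + 2 = 2 - 4 V$)
$K{\left(r,T \right)} = T r$
$- 675 K{\left(U{\left(0 \right)},\left(-4\right) 3 \left(-4\right) \right)} = - 675 \left(-4\right) 3 \left(-4\right) \left(2 - 0\right) = - 675 \left(-12\right) \left(-4\right) \left(2 + 0\right) = - 675 \cdot 48 \cdot 2 = \left(-675\right) 96 = -64800$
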